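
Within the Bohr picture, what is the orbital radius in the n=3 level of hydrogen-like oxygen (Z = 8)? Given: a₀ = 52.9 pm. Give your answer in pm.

59.5 pm

r_n = n²a₀/Z = 3² × 52.9 / 8
    = 9 × 52.9 / 8 = 59.5 pm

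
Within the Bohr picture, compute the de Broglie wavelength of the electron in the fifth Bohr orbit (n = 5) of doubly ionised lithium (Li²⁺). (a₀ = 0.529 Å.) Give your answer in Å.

The Bohr quantisation condition is nλ = 2πr_n.
r_n = n²a₀/Z = 4.41 Å
λ = 2πr_n/n = 2π·4.41/5 = 5.54 Å

5.54 Å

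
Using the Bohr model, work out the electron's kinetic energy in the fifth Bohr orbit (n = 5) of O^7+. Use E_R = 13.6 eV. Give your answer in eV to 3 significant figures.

34.8 eV

For a Coulomb orbit the virial theorem gives K = −E_n.
E_n = −E_R·Z²/n², so K = E_R·Z²/n² = 13.6 × 8²/5² = 34.8 eV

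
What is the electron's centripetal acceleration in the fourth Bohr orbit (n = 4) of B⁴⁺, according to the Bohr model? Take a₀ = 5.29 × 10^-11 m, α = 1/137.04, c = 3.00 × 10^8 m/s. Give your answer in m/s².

4.42 × 10^22 m/s²

r = n²a₀/Z = 1.69 × 10^-10 m, v = Zαc/n = 2.74 × 10^6 m/s
a = v²/r = (2.74 × 10^6)² / 1.69 × 10^-10 = 4.42 × 10^22 m/s²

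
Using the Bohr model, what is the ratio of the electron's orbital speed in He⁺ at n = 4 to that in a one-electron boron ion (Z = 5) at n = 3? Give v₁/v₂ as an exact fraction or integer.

3/10

v ∝ Z^1 · n^-1
v₁/v₂ = (2/5)^1 · (4/3)^-1 = 3/10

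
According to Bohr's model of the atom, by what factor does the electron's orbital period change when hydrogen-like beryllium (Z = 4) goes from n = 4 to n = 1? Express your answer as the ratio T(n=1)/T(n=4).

1/64

T ∝ Z^-2 · n^3; with Z fixed, T ∝ n^3.
T(n=1)/T(n=4) = (1/4)^3 = 1/64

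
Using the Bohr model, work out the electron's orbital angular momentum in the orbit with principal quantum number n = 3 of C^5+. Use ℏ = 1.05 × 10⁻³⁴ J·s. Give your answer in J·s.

3.15 × 10⁻³⁴ J·s

L_n = nℏ = 3 × 1.05 × 10⁻³⁴ = 3.15 × 10⁻³⁴ J·s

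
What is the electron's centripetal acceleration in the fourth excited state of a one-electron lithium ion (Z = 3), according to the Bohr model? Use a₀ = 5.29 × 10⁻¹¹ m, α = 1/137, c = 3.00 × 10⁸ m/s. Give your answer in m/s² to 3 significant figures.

3.92 × 10²¹ m/s²

r = n²a₀/Z = 4.41 × 10⁻¹⁰ m, v = Zαc/n = 1.31 × 10⁶ m/s
a = v²/r = (1.31 × 10⁶)² / 4.41 × 10⁻¹⁰ = 3.92 × 10²¹ m/s²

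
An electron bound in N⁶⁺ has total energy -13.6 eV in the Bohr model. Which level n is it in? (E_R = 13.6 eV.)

E_n = −E_R Z²/n² ⇒ n² = E_R Z²/(−E_n) = 13.6 × 7² / 13.6 ≈ 49.00
n = 7

7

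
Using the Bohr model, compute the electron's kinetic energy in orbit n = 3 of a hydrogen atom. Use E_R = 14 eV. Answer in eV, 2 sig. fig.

1.6 eV

For a Coulomb orbit the virial theorem gives K = −E_n.
E_n = −E_R·Z²/n², so K = E_R·Z²/n² = 14 × 1²/3² = 1.6 eV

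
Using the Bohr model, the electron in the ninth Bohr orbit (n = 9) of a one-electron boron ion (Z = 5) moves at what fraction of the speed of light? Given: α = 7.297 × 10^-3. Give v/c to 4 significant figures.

v_n = Zαc/n, so v/c = Zα/n = 5 × 0.007297 / 9 = 0.004054

0.004054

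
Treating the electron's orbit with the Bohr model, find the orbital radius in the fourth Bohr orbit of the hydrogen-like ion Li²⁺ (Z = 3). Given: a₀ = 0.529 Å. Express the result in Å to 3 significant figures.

2.82 Å

r_n = n²a₀/Z = 4² × 0.529 / 3
    = 16 × 0.529 / 3 = 2.82 Å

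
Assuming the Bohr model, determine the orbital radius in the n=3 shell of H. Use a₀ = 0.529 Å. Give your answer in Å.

r_n = n²a₀/Z = 3² × 0.529 / 1
    = 9 × 0.529 / 1 = 4.76 Å

4.76 Å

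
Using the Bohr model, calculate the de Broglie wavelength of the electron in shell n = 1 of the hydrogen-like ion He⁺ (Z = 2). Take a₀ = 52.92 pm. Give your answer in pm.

The Bohr quantisation condition is nλ = 2πr_n.
r_n = n²a₀/Z = 26.46 pm
λ = 2πr_n/n = 2π·26.46/1 = 166.3 pm

166.3 pm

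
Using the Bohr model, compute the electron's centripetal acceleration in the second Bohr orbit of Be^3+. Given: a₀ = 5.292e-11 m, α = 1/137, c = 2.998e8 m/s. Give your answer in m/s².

r = n²a₀/Z = 5.292e-11 m, v = Zαc/n = 4.377e6 m/s
a = v²/r = (4.377e6)² / 5.292e-11 = 3.620e23 m/s²

3.620e23 m/s²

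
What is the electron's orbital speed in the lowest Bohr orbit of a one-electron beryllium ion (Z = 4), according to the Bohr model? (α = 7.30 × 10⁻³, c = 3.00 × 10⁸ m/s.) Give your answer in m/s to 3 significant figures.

8.76 × 10⁶ m/s

v_n = Zαc/n = 4 × 0.00730 × 3.00 × 10⁸ / 1
    = 8.76 × 10⁶ m/s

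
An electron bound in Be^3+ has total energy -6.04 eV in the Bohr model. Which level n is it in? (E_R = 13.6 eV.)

6

E_n = −E_R Z²/n² ⇒ n² = E_R Z²/(−E_n) = 13.6 × 4² / 6.04 ≈ 36.03
n = 6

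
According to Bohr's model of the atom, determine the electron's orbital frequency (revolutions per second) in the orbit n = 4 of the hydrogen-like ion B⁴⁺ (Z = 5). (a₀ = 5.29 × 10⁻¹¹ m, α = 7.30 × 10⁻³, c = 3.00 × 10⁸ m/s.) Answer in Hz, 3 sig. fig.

r = n²a₀/Z = 1.69 × 10⁻¹⁰ m, v = Zαc/n = 2.74 × 10⁶ m/s
f = v/(2πr) = 2.57 × 10¹⁵ Hz

2.57 × 10¹⁵ Hz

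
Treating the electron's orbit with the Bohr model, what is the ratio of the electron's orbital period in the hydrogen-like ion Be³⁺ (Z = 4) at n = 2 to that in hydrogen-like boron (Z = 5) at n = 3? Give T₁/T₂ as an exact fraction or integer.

25/54

T ∝ Z^-2 · n^3
T₁/T₂ = (4/5)^-2 · (2/3)^3 = 25/54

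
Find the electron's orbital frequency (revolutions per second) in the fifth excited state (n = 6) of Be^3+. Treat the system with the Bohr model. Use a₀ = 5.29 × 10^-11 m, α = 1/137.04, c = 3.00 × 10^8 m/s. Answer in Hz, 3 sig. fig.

r = n²a₀/Z = 4.76 × 10^-10 m, v = Zαc/n = 1.46 × 10^6 m/s
f = v/(2πr) = 4.88 × 10^14 Hz

4.88 × 10^14 Hz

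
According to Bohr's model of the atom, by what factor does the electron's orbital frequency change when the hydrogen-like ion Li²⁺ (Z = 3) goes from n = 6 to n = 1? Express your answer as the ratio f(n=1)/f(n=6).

216

f ∝ Z^2 · n^-3; with Z fixed, f ∝ n^-3.
f(n=1)/f(n=6) = (1/6)^-3 = 216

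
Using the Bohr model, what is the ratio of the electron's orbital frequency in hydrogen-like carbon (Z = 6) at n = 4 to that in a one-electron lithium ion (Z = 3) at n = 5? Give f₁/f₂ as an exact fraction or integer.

125/16

f ∝ Z^2 · n^-3
f₁/f₂ = (6/3)^2 · (4/5)^-3 = 125/16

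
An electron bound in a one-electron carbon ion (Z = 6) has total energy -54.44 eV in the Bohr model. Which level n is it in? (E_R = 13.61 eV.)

3

E_n = −E_R Z²/n² ⇒ n² = E_R Z²/(−E_n) = 13.61 × 6² / 54.44 ≈ 9.00
n = 3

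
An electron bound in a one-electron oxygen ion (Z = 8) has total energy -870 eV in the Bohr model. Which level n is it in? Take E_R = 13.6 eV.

E_n = −E_R Z²/n² ⇒ n² = E_R Z²/(−E_n) = 13.6 × 8² / 870 ≈ 1.00
n = 1

1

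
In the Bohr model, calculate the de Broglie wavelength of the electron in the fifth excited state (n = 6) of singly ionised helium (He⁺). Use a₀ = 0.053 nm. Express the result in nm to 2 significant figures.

1.00 nm

The Bohr quantisation condition is nλ = 2πr_n.
r_n = n²a₀/Z = 0.95 nm
λ = 2πr_n/n = 2π·0.95/6 = 1.00 nm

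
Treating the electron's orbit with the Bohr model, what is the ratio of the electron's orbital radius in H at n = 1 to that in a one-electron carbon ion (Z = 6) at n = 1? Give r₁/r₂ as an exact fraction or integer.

6

r ∝ Z^-1 · n^2
r₁/r₂ = (1/6)^-1 · (1/1)^2 = 6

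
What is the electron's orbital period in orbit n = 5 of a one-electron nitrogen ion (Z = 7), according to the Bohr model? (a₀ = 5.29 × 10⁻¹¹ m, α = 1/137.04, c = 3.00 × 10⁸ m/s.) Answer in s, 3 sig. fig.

r = n²a₀/Z = 5²·5.29 × 10⁻¹¹/7 = 1.89 × 10⁻¹⁰ m
v = Zαc/n = 7·0.00730·3.00 × 10⁸/5 = 3.06 × 10⁶ m/s
T = 2πr/v = 3.87 × 10⁻¹⁶ s

3.87 × 10⁻¹⁶ s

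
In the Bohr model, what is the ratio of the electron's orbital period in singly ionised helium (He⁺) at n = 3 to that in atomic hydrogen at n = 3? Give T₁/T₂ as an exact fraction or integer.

T ∝ Z^-2 · n^3
T₁/T₂ = (2/1)^-2 · (3/3)^3 = 1/4

1/4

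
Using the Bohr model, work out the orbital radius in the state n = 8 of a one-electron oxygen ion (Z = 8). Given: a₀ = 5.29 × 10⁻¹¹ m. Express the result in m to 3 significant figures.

4.23 × 10⁻¹⁰ m

r_n = n²a₀/Z = 8² × 5.29 × 10⁻¹¹ / 8
    = 64 × 5.29 × 10⁻¹¹ / 8 = 4.23 × 10⁻¹⁰ m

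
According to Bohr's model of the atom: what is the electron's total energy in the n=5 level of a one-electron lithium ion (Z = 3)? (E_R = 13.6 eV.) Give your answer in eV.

E_n = −E_R·Z²/n² = −13.6 × 3²/5² = -4.90 eV

-4.90 eV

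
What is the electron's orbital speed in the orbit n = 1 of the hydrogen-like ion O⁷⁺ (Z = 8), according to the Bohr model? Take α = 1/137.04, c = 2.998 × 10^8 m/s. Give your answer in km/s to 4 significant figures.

1.750 × 10^4 km/s

v_n = Zαc/n = 8 × 0.007297 × 2.998 × 10^8 / 1
    = 1.750 × 10^4 km/s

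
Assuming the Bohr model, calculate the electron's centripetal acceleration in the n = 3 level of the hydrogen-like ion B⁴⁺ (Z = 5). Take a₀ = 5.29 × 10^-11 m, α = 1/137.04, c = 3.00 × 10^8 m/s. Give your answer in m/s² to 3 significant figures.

1.40 × 10^23 m/s²

r = n²a₀/Z = 9.52 × 10^-11 m, v = Zαc/n = 3.65 × 10^6 m/s
a = v²/r = (3.65 × 10^6)² / 9.52 × 10^-11 = 1.40 × 10^23 m/s²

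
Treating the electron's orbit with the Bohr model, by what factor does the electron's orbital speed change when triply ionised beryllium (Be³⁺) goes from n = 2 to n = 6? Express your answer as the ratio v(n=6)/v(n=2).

v ∝ Z^1 · n^-1; with Z fixed, v ∝ n^-1.
v(n=6)/v(n=2) = (6/2)^-1 = 1/3

1/3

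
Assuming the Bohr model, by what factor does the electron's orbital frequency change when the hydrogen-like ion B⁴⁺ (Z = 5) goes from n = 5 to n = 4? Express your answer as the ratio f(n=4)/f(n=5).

125/64

f ∝ Z^2 · n^-3; with Z fixed, f ∝ n^-3.
f(n=4)/f(n=5) = (4/5)^-3 = 125/64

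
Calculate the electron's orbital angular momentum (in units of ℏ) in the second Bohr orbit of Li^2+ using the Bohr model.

2

L_n = nℏ, so L/ℏ = n = 2.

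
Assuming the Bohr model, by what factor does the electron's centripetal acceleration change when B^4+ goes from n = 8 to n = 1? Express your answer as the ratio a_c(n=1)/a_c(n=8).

a_c ∝ Z^3 · n^-4; with Z fixed, a_c ∝ n^-4.
a_c(n=1)/a_c(n=8) = (1/8)^-4 = 4096

4096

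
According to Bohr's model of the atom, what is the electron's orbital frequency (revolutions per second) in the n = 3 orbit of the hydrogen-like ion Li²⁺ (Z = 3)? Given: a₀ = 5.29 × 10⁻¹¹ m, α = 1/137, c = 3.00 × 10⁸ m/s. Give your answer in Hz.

2.20 × 10¹⁵ Hz

r = n²a₀/Z = 1.59 × 10⁻¹⁰ m, v = Zαc/n = 2.19 × 10⁶ m/s
f = v/(2πr) = 2.20 × 10¹⁵ Hz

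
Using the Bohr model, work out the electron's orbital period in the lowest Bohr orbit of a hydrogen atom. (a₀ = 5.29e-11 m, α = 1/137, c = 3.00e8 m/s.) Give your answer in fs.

0.152 fs

r = n²a₀/Z = 1²·5.29e-11/1 = 5.29e-11 m
v = Zαc/n = 1·0.00730·3.00e8/1 = 2.19e6 m/s
T = 2πr/v = 1.52e-16 s = 0.152 fs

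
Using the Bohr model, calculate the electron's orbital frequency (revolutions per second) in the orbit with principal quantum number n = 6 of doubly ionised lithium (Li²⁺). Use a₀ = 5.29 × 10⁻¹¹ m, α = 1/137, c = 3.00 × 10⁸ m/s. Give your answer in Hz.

2.75 × 10¹⁴ Hz

r = n²a₀/Z = 6.35 × 10⁻¹⁰ m, v = Zαc/n = 1.09 × 10⁶ m/s
f = v/(2πr) = 2.75 × 10¹⁴ Hz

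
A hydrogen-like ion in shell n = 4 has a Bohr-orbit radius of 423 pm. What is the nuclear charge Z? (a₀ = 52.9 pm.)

2

r_n = n²a₀/Z ⇒ Z = n²a₀/r = 4² × 52.9 / 423 ≈ 2.00
Z = 2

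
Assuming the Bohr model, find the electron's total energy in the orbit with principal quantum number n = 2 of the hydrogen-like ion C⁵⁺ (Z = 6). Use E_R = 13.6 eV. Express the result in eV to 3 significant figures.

-122 eV

E_n = −E_R·Z²/n² = −13.6 × 6²/2² = -122 eV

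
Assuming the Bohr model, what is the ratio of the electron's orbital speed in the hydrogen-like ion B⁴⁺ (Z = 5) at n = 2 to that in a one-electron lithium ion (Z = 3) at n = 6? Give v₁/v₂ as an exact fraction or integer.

v ∝ Z^1 · n^-1
v₁/v₂ = (5/3)^1 · (2/6)^-1 = 5

5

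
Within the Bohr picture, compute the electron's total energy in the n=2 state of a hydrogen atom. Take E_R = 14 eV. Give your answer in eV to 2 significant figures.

E_n = −E_R·Z²/n² = −14 × 1²/2² = -3.5 eV

-3.5 eV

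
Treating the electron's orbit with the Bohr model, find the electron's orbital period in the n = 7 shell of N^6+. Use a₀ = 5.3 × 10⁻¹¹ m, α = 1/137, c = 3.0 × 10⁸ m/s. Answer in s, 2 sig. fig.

1.1 × 10⁻¹⁵ s

r = n²a₀/Z = 7²·5.3 × 10⁻¹¹/7 = 3.7 × 10⁻¹⁰ m
v = Zαc/n = 7·0.0073·3.0 × 10⁸/7 = 2.2 × 10⁶ m/s
T = 2πr/v = 1.1 × 10⁻¹⁵ s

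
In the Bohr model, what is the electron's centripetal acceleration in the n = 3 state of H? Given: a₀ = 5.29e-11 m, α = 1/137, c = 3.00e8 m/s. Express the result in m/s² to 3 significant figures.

r = n²a₀/Z = 4.76e-10 m, v = Zαc/n = 7.30e5 m/s
a = v²/r = (7.30e5)² / 4.76e-10 = 1.12e21 m/s²

1.12e21 m/s²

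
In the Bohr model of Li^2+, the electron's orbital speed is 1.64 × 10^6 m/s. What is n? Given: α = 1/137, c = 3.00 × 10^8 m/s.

v_n = Zαc/n ⇒ n = Zαc/v = 3 × 0.00730 × 3.00 × 10^8 / 1.64 × 10^6 ≈ 4.01
n = 4

4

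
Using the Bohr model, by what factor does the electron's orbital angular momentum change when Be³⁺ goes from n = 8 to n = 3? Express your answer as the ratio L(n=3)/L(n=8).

L = nℏ depends only on n, so L ∝ n.
L(n=3)/L(n=8) = (3/8)^1 = 3/8

3/8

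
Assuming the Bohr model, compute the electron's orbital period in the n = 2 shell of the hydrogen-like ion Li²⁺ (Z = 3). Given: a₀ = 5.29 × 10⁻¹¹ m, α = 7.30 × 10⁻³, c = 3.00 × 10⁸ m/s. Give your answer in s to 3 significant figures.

r = n²a₀/Z = 2²·5.29 × 10⁻¹¹/3 = 7.05 × 10⁻¹¹ m
v = Zαc/n = 3·0.00730·3.00 × 10⁸/2 = 3.29 × 10⁶ m/s
T = 2πr/v = 1.35 × 10⁻¹⁶ s

1.35 × 10⁻¹⁶ s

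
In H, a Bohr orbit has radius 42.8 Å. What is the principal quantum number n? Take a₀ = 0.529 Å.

9

r_n = n²a₀/Z ⇒ n² = rZ/a₀ = 42.8 × 1 / 0.529 ≈ 80.91
n = 9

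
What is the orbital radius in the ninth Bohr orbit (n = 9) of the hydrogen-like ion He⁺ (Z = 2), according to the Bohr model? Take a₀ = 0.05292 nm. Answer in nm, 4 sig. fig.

2.143 nm

r_n = n²a₀/Z = 9² × 0.05292 / 2
    = 81 × 0.05292 / 2 = 2.143 nm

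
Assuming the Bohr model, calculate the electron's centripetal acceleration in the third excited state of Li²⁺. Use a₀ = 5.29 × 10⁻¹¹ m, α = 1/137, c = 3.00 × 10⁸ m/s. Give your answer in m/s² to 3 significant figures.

r = n²a₀/Z = 2.82 × 10⁻¹⁰ m, v = Zαc/n = 1.64 × 10⁶ m/s
a = v²/r = (1.64 × 10⁶)² / 2.82 × 10⁻¹⁰ = 9.56 × 10²¹ m/s²

9.56 × 10²¹ m/s²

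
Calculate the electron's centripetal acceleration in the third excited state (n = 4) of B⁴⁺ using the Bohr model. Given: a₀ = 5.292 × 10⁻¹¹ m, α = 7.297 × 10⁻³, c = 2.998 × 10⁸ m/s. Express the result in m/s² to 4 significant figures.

r = n²a₀/Z = 1.693 × 10⁻¹⁰ m, v = Zαc/n = 2.735 × 10⁶ m/s
a = v²/r = (2.735 × 10⁶)² / 1.693 × 10⁻¹⁰ = 4.416 × 10²² m/s²

4.416 × 10²² m/s²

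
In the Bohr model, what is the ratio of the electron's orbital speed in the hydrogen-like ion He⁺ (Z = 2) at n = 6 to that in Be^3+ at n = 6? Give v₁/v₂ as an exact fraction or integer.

1/2

v ∝ Z^1 · n^-1
v₁/v₂ = (2/4)^1 · (6/6)^-1 = 1/2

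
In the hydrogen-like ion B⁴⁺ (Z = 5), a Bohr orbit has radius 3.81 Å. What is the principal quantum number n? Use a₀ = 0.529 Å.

r_n = n²a₀/Z ⇒ n² = rZ/a₀ = 3.81 × 5 / 0.529 ≈ 36.01
n = 6

6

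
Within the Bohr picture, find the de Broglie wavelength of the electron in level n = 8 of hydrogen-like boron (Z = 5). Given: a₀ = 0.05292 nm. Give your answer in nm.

0.5320 nm

The Bohr quantisation condition is nλ = 2πr_n.
r_n = n²a₀/Z = 0.6774 nm
λ = 2πr_n/n = 2π·0.6774/8 = 0.5320 nm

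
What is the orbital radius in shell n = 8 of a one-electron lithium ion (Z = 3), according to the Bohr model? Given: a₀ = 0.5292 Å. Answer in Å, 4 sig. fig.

r_n = n²a₀/Z = 8² × 0.5292 / 3
    = 64 × 0.5292 / 3 = 11.29 Å

11.29 Å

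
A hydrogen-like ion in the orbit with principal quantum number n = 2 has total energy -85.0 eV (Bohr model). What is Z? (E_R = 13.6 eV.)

5

E_n = −E_R Z²/n² ⇒ Z² = −E_n n²/E_R = 85.0 × 2² / 13.6 ≈ 25.00
Z = 5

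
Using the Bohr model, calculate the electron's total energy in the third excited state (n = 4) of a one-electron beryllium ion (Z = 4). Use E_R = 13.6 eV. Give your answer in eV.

-13.6 eV

E_n = −E_R·Z²/n² = −13.6 × 4²/4² = -13.6 eV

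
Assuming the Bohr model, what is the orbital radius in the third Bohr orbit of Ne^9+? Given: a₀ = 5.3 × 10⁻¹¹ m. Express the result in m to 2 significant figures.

r_n = n²a₀/Z = 3² × 5.3 × 10⁻¹¹ / 10
    = 9 × 5.3 × 10⁻¹¹ / 10 = 4.8 × 10⁻¹¹ m

4.8 × 10⁻¹¹ m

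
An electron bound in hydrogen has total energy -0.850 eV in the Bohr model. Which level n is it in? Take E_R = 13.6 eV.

4

E_n = −E_R Z²/n² ⇒ n² = E_R Z²/(−E_n) = 13.6 × 1² / 0.850 ≈ 16.00
n = 4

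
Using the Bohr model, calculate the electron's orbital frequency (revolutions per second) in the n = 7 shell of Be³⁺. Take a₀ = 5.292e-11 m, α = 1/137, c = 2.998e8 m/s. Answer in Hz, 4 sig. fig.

3.070e14 Hz

r = n²a₀/Z = 6.483e-10 m, v = Zαc/n = 1.250e6 m/s
f = v/(2πr) = 3.070e14 Hz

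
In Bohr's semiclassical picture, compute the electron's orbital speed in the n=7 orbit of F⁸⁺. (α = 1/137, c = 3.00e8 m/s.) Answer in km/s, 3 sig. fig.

v_n = Zαc/n = 9 × 0.00730 × 3.00e8 / 7
    = 2820 km/s

2820 km/s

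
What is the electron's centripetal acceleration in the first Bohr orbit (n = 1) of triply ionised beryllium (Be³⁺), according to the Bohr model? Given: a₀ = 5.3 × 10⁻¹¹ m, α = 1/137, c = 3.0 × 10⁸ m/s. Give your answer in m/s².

r = n²a₀/Z = 1.3 × 10⁻¹¹ m, v = Zαc/n = 8.8 × 10⁶ m/s
a = v²/r = (8.8 × 10⁶)² / 1.3 × 10⁻¹¹ = 5.8 × 10²⁴ m/s²

5.8 × 10²⁴ m/s²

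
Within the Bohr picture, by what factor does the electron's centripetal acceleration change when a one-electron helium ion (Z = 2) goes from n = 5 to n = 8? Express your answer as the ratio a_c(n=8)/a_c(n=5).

625/4096

a_c ∝ Z^3 · n^-4; with Z fixed, a_c ∝ n^-4.
a_c(n=8)/a_c(n=5) = (8/5)^-4 = 625/4096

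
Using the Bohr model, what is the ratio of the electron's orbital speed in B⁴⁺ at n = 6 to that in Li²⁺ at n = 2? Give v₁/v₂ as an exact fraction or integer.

v ∝ Z^1 · n^-1
v₁/v₂ = (5/3)^1 · (6/2)^-1 = 5/9

5/9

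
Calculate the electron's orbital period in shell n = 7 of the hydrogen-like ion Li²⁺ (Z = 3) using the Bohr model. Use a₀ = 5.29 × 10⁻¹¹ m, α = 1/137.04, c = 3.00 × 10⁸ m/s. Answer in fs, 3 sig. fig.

5.79 fs

r = n²a₀/Z = 7²·5.29 × 10⁻¹¹/3 = 8.64 × 10⁻¹⁰ m
v = Zαc/n = 3·0.00730·3.00 × 10⁸/7 = 9.38 × 10⁵ m/s
T = 2πr/v = 5.79 × 10⁻¹⁵ s = 5.79 fs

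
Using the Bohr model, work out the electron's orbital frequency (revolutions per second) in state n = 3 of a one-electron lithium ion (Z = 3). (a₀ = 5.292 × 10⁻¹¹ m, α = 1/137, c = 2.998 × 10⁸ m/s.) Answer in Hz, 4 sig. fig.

r = n²a₀/Z = 1.588 × 10⁻¹⁰ m, v = Zαc/n = 2.188 × 10⁶ m/s
f = v/(2πr) = 2.194 × 10¹⁵ Hz

2.194 × 10¹⁵ Hz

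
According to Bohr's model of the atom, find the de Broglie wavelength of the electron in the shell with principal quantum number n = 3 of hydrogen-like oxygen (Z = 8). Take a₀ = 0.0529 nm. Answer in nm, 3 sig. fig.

0.125 nm

The Bohr quantisation condition is nλ = 2πr_n.
r_n = n²a₀/Z = 0.0595 nm
λ = 2πr_n/n = 2π·0.0595/3 = 0.125 nm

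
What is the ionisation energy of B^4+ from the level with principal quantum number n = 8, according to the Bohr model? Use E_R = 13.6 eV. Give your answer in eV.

E_n = −E_R·Z²/n² = −13.6 × 5²/8² eV = -5.31 eV
Ionisation energy = −E_n = 5.31 eV

5.31 eV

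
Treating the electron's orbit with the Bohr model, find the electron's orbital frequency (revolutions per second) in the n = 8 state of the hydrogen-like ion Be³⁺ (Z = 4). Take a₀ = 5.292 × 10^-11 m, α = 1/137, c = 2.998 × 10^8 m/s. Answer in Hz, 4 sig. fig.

2.057 × 10^14 Hz

r = n²a₀/Z = 8.467 × 10^-10 m, v = Zαc/n = 1.094 × 10^6 m/s
f = v/(2πr) = 2.057 × 10^14 Hz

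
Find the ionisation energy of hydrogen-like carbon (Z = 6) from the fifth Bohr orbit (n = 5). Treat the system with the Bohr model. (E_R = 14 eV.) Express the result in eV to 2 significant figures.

E_n = −E_R·Z²/n² = −14 × 6²/5² eV = -20 eV
Ionisation energy = −E_n = 20 eV

20 eV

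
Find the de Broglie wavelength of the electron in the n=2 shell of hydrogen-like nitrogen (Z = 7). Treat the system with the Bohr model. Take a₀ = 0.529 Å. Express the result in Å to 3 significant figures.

0.950 Å

The Bohr quantisation condition is nλ = 2πr_n.
r_n = n²a₀/Z = 0.302 Å
λ = 2πr_n/n = 2π·0.302/2 = 0.950 Å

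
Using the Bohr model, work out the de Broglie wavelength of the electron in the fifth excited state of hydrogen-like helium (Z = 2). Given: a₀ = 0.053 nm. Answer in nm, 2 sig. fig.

1.00 nm

The Bohr quantisation condition is nλ = 2πr_n.
r_n = n²a₀/Z = 0.95 nm
λ = 2πr_n/n = 2π·0.95/6 = 1.00 nm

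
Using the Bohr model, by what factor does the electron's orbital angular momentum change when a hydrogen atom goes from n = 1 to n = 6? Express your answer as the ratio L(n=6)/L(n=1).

L = nℏ depends only on n, so L ∝ n.
L(n=6)/L(n=1) = (6/1)^1 = 6

6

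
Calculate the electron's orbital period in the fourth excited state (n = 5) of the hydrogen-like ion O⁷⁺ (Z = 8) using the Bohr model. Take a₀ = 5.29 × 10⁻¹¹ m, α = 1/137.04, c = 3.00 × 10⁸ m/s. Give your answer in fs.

0.297 fs

r = n²a₀/Z = 5²·5.29 × 10⁻¹¹/8 = 1.65 × 10⁻¹⁰ m
v = Zαc/n = 8·0.00730·3.00 × 10⁸/5 = 3.50 × 10⁶ m/s
T = 2πr/v = 2.97 × 10⁻¹⁶ s = 0.297 fs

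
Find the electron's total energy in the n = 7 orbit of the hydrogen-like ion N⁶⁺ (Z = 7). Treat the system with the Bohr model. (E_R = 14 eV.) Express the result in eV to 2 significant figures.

-14 eV

E_n = −E_R·Z²/n² = −14 × 7²/7² = -14 eV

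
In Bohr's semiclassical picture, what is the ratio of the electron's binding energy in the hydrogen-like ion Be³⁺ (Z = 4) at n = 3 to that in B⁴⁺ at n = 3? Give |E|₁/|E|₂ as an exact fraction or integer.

16/25

|E| ∝ Z^2 · n^-2
|E|₁/|E|₂ = (4/5)^2 · (3/3)^-2 = 16/25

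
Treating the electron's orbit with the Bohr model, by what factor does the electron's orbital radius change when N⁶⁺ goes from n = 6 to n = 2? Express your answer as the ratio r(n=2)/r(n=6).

1/9

r ∝ Z^-1 · n^2; with Z fixed, r ∝ n^2.
r(n=2)/r(n=6) = (2/6)^2 = 1/9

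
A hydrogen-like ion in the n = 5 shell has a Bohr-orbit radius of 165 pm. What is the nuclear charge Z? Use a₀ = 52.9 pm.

8

r_n = n²a₀/Z ⇒ Z = n²a₀/r = 5² × 52.9 / 165 ≈ 8.02
Z = 8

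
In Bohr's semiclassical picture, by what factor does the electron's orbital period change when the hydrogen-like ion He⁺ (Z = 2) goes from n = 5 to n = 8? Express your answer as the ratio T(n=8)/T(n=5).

T ∝ Z^-2 · n^3; with Z fixed, T ∝ n^3.
T(n=8)/T(n=5) = (8/5)^3 = 512/125

512/125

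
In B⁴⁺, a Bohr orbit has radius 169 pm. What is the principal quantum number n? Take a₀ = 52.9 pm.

4

r_n = n²a₀/Z ⇒ n² = rZ/a₀ = 169 × 5 / 52.9 ≈ 15.97
n = 4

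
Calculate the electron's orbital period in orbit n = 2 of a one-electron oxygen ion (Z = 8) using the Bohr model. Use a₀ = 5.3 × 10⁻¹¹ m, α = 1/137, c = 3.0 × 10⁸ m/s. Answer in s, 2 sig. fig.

1.9 × 10⁻¹⁷ s

r = n²a₀/Z = 2²·5.3 × 10⁻¹¹/8 = 2.6 × 10⁻¹¹ m
v = Zαc/n = 8·0.0073·3.0 × 10⁸/2 = 8.8 × 10⁶ m/s
T = 2πr/v = 1.9 × 10⁻¹⁷ s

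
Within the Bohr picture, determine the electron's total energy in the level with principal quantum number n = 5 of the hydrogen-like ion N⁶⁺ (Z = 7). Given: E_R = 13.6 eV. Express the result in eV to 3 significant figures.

-26.7 eV

E_n = −E_R·Z²/n² = −13.6 × 7²/5² = -26.7 eV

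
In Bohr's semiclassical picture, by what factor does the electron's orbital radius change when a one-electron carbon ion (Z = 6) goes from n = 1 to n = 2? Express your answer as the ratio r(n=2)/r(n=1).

r ∝ Z^-1 · n^2; with Z fixed, r ∝ n^2.
r(n=2)/r(n=1) = (2/1)^2 = 4

4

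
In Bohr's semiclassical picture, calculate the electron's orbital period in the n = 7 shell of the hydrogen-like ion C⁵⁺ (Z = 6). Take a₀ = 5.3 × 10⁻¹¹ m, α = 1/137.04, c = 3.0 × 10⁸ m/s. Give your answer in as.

r = n²a₀/Z = 7²·5.3 × 10⁻¹¹/6 = 4.3 × 10⁻¹⁰ m
v = Zαc/n = 6·0.0073·3.0 × 10⁸/7 = 1.9 × 10⁶ m/s
T = 2πr/v = 1.4 × 10⁻¹⁵ s = 1400 as

1400 as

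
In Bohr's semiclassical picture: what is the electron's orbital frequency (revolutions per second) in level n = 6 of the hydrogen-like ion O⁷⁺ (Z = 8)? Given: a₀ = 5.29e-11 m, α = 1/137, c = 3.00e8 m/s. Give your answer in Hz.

r = n²a₀/Z = 2.38e-10 m, v = Zαc/n = 2.92e6 m/s
f = v/(2πr) = 1.95e15 Hz

1.95e15 Hz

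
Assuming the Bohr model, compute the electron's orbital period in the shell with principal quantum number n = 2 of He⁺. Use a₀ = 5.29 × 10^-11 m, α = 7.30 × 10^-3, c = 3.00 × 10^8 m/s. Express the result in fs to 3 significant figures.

0.304 fs

r = n²a₀/Z = 2²·5.29 × 10^-11/2 = 1.06 × 10^-10 m
v = Zαc/n = 2·0.00730·3.00 × 10^8/2 = 2.19 × 10^6 m/s
T = 2πr/v = 3.04 × 10^-16 s = 0.304 fs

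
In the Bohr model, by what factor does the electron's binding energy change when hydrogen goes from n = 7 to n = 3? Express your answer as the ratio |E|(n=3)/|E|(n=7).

49/9

|E| ∝ Z^2 · n^-2; with Z fixed, |E| ∝ n^-2.
|E|(n=3)/|E|(n=7) = (3/7)^-2 = 49/9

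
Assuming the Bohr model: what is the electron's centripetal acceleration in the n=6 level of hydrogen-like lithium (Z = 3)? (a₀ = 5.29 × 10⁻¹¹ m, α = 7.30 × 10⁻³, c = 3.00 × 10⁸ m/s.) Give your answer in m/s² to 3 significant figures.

r = n²a₀/Z = 6.35 × 10⁻¹⁰ m, v = Zαc/n = 1.09 × 10⁶ m/s
a = v²/r = (1.09 × 10⁶)² / 6.35 × 10⁻¹⁰ = 1.89 × 10²¹ m/s²

1.89 × 10²¹ m/s²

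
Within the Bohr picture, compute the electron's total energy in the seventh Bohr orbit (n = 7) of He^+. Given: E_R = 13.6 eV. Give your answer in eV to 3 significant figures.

-1.11 eV

E_n = −E_R·Z²/n² = −13.6 × 2²/7² = -1.11 eV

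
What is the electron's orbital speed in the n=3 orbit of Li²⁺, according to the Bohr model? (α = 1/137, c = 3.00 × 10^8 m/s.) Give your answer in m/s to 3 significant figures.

2.19 × 10^6 m/s

v_n = Zαc/n = 3 × 0.00730 × 3.00 × 10^8 / 3
    = 2.19 × 10^6 m/s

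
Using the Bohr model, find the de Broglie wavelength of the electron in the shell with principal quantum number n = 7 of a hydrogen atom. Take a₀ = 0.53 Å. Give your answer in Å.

23 Å

The Bohr quantisation condition is nλ = 2πr_n.
r_n = n²a₀/Z = 26 Å
λ = 2πr_n/n = 2π·26/7 = 23 Å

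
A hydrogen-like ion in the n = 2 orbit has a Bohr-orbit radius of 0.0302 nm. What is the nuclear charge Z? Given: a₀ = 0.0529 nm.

r_n = n²a₀/Z ⇒ Z = n²a₀/r = 2² × 0.0529 / 0.0302 ≈ 7.01
Z = 7

7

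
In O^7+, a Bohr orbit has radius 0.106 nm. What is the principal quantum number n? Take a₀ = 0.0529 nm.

4

r_n = n²a₀/Z ⇒ n² = rZ/a₀ = 0.106 × 8 / 0.0529 ≈ 16.03
n = 4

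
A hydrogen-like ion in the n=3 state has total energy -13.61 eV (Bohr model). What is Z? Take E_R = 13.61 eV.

E_n = −E_R Z²/n² ⇒ Z² = −E_n n²/E_R = 13.61 × 3² / 13.61 ≈ 9.00
Z = 3

3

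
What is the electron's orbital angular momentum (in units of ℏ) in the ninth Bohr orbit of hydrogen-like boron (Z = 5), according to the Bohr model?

9

L_n = nℏ, so L/ℏ = n = 9.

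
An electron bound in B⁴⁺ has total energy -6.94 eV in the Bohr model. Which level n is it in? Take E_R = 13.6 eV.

7

E_n = −E_R Z²/n² ⇒ n² = E_R Z²/(−E_n) = 13.6 × 5² / 6.94 ≈ 48.99
n = 7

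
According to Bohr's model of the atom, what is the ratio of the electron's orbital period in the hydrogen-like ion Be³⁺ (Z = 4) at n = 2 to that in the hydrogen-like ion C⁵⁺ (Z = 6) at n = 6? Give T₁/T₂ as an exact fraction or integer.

T ∝ Z^-2 · n^3
T₁/T₂ = (4/6)^-2 · (2/6)^3 = 1/12

1/12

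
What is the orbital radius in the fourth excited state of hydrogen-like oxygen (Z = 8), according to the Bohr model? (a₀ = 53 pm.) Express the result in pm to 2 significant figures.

170 pm

r_n = n²a₀/Z = 5² × 53 / 8
    = 25 × 53 / 8 = 170 pm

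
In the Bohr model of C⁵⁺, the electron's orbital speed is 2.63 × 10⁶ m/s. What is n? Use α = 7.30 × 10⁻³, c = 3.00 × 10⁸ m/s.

5

v_n = Zαc/n ⇒ n = Zαc/v = 6 × 0.00730 × 3.00 × 10⁸ / 2.63 × 10⁶ ≈ 5.00
n = 5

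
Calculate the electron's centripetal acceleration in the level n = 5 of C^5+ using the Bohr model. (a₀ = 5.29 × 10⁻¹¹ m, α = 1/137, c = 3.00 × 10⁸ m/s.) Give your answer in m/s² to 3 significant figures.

r = n²a₀/Z = 2.20 × 10⁻¹⁰ m, v = Zαc/n = 2.63 × 10⁶ m/s
a = v²/r = (2.63 × 10⁶)² / 2.20 × 10⁻¹⁰ = 3.13 × 10²² m/s²

3.13 × 10²² m/s²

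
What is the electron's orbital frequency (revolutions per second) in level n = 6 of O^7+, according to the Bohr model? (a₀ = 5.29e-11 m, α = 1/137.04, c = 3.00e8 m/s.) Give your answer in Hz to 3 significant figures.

r = n²a₀/Z = 2.38e-10 m, v = Zαc/n = 2.92e6 m/s
f = v/(2πr) = 1.95e15 Hz

1.95e15 Hz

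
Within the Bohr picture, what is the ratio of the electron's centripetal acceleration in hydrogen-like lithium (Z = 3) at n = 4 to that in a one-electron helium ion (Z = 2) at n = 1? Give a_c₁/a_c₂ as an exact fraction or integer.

a_c ∝ Z^3 · n^-4
a_c₁/a_c₂ = (3/2)^3 · (4/1)^-4 = 27/2048

27/2048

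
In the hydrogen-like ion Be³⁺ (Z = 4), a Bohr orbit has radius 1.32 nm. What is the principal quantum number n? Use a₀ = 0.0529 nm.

10

r_n = n²a₀/Z ⇒ n² = rZ/a₀ = 1.32 × 4 / 0.0529 ≈ 99.81
n = 10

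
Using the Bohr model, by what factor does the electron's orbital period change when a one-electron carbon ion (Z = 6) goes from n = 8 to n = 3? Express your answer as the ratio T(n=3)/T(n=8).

T ∝ Z^-2 · n^3; with Z fixed, T ∝ n^3.
T(n=3)/T(n=8) = (3/8)^3 = 27/512

27/512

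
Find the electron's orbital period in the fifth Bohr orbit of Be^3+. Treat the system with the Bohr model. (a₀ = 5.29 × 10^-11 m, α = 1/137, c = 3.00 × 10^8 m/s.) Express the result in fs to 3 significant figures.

r = n²a₀/Z = 5²·5.29 × 10^-11/4 = 3.31 × 10^-10 m
v = Zαc/n = 4·0.00730·3.00 × 10^8/5 = 1.75 × 10^6 m/s
T = 2πr/v = 1.19 × 10^-15 s = 1.19 fs

1.19 fs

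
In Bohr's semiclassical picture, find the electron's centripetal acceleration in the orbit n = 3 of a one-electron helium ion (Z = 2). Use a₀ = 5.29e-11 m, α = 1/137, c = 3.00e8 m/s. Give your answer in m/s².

r = n²a₀/Z = 2.38e-10 m, v = Zαc/n = 1.46e6 m/s
a = v²/r = (1.46e6)² / 2.38e-10 = 8.95e21 m/s²

8.95e21 m/s²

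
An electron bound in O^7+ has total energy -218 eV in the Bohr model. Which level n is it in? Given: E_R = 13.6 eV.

2

E_n = −E_R Z²/n² ⇒ n² = E_R Z²/(−E_n) = 13.6 × 8² / 218 ≈ 3.99
n = 2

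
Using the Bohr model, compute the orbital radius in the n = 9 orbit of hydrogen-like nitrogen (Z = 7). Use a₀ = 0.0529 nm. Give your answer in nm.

r_n = n²a₀/Z = 9² × 0.0529 / 7
    = 81 × 0.0529 / 7 = 0.612 nm

0.612 nm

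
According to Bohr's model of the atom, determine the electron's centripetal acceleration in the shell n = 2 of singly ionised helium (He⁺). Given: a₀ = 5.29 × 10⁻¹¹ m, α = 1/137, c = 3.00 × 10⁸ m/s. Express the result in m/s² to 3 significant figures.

4.53 × 10²² m/s²

r = n²a₀/Z = 1.06 × 10⁻¹⁰ m, v = Zαc/n = 2.19 × 10⁶ m/s
a = v²/r = (2.19 × 10⁶)² / 1.06 × 10⁻¹⁰ = 4.53 × 10²² m/s²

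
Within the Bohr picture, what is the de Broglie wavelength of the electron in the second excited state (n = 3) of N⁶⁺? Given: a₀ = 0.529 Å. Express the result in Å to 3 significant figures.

1.42 Å

The Bohr quantisation condition is nλ = 2πr_n.
r_n = n²a₀/Z = 0.680 Å
λ = 2πr_n/n = 2π·0.680/3 = 1.42 Å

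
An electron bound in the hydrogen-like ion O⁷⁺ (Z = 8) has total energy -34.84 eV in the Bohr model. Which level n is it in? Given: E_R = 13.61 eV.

5

E_n = −E_R Z²/n² ⇒ n² = E_R Z²/(−E_n) = 13.61 × 8² / 34.84 ≈ 25.00
n = 5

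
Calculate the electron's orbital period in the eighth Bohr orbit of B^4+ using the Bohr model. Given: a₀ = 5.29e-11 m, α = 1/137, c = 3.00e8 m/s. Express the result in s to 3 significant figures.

3.11e-15 s

r = n²a₀/Z = 8²·5.29e-11/5 = 6.77e-10 m
v = Zαc/n = 5·0.00730·3.00e8/8 = 1.37e6 m/s
T = 2πr/v = 3.11e-15 s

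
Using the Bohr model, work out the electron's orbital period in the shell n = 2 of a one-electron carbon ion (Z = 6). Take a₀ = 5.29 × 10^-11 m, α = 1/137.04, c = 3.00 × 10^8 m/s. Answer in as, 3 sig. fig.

r = n²a₀/Z = 2²·5.29 × 10^-11/6 = 3.53 × 10^-11 m
v = Zαc/n = 6·0.00730·3.00 × 10^8/2 = 6.57 × 10^6 m/s
T = 2πr/v = 3.37 × 10^-17 s = 33.7 as

33.7 as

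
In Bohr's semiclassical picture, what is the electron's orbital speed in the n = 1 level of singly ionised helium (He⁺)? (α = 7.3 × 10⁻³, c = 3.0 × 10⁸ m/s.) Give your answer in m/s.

4.4 × 10⁶ m/s

v_n = Zαc/n = 2 × 0.0073 × 3.0 × 10⁸ / 1
    = 4.4 × 10⁶ m/s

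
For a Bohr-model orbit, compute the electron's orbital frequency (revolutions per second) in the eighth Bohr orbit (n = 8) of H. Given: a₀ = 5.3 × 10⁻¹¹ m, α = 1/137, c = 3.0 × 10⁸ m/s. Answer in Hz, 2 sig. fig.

r = n²a₀/Z = 3.4 × 10⁻⁹ m, v = Zαc/n = 2.7 × 10⁵ m/s
f = v/(2πr) = 1.3 × 10¹³ Hz

1.3 × 10¹³ Hz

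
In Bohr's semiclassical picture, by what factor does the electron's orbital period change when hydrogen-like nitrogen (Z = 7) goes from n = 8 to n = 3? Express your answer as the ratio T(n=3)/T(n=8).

T ∝ Z^-2 · n^3; with Z fixed, T ∝ n^3.
T(n=3)/T(n=8) = (3/8)^3 = 27/512

27/512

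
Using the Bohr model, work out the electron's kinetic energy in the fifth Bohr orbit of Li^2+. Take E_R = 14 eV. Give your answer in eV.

For a Coulomb orbit the virial theorem gives K = −E_n.
E_n = −E_R·Z²/n², so K = E_R·Z²/n² = 14 × 3²/5² = 5.0 eV

5.0 eV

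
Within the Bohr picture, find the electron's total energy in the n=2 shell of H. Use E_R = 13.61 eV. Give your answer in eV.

-3.402 eV

E_n = −E_R·Z²/n² = −13.61 × 1²/2² = -3.402 eV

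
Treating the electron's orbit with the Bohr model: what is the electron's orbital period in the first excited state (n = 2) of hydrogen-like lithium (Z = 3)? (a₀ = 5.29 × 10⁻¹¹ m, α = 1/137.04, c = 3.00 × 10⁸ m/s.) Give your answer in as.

135 as

r = n²a₀/Z = 2²·5.29 × 10⁻¹¹/3 = 7.05 × 10⁻¹¹ m
v = Zαc/n = 3·0.00730·3.00 × 10⁸/2 = 3.28 × 10⁶ m/s
T = 2πr/v = 1.35 × 10⁻¹⁶ s = 135 as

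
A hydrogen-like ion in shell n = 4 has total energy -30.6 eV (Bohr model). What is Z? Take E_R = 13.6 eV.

6

E_n = −E_R Z²/n² ⇒ Z² = −E_n n²/E_R = 30.6 × 4² / 13.6 ≈ 36.00
Z = 6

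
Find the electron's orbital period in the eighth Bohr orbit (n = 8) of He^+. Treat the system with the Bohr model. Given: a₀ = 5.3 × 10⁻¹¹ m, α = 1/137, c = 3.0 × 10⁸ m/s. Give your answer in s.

1.9 × 10⁻¹⁴ s

r = n²a₀/Z = 8²·5.3 × 10⁻¹¹/2 = 1.7 × 10⁻⁹ m
v = Zαc/n = 2·0.0073·3.0 × 10⁸/8 = 5.5 × 10⁵ m/s
T = 2πr/v = 1.9 × 10⁻¹⁴ s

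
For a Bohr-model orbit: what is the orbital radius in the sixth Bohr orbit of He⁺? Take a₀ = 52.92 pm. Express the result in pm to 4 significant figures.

r_n = n²a₀/Z = 6² × 52.92 / 2
    = 36 × 52.92 / 2 = 952.6 pm

952.6 pm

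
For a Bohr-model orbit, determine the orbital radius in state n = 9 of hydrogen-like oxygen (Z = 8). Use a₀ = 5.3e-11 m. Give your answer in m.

5.4e-10 m

r_n = n²a₀/Z = 9² × 5.3e-11 / 8
    = 81 × 5.3e-11 / 8 = 5.4e-10 m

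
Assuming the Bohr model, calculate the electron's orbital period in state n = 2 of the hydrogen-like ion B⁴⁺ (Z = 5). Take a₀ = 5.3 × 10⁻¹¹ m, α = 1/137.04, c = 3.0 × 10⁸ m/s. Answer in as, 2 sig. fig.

49 as

r = n²a₀/Z = 2²·5.3 × 10⁻¹¹/5 = 4.2 × 10⁻¹¹ m
v = Zαc/n = 5·0.0073·3.0 × 10⁸/2 = 5.5 × 10⁶ m/s
T = 2πr/v = 4.9 × 10⁻¹⁷ s = 49 as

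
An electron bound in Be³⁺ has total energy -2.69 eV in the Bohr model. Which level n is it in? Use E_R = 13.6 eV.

E_n = −E_R Z²/n² ⇒ n² = E_R Z²/(−E_n) = 13.6 × 4² / 2.69 ≈ 80.89
n = 9

9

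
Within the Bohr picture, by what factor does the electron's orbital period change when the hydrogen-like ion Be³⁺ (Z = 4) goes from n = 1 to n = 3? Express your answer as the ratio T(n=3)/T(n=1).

27

T ∝ Z^-2 · n^3; with Z fixed, T ∝ n^3.
T(n=3)/T(n=1) = (3/1)^3 = 27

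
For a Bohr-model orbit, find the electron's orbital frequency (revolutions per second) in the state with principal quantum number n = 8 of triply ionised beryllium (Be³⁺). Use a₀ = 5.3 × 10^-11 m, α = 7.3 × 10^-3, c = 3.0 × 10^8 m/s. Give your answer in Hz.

r = n²a₀/Z = 8.5 × 10^-10 m, v = Zαc/n = 1.1 × 10^6 m/s
f = v/(2πr) = 2.1 × 10^14 Hz

2.1 × 10^14 Hz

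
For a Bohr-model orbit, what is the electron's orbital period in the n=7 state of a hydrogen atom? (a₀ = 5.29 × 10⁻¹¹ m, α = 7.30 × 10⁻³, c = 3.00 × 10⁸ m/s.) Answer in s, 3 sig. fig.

5.21 × 10⁻¹⁴ s

r = n²a₀/Z = 7²·5.29 × 10⁻¹¹/1 = 2.59 × 10⁻⁹ m
v = Zαc/n = 1·0.00730·3.00 × 10⁸/7 = 3.13 × 10⁵ m/s
T = 2πr/v = 5.21 × 10⁻¹⁴ s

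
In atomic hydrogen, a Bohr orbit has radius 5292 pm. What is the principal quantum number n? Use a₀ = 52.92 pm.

r_n = n²a₀/Z ⇒ n² = rZ/a₀ = 5292 × 1 / 52.92 ≈ 100.00
n = 10

10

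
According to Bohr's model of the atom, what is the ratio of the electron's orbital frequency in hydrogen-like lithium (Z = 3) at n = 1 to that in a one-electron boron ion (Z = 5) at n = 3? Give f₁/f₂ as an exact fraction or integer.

f ∝ Z^2 · n^-3
f₁/f₂ = (3/5)^2 · (1/3)^-3 = 243/25

243/25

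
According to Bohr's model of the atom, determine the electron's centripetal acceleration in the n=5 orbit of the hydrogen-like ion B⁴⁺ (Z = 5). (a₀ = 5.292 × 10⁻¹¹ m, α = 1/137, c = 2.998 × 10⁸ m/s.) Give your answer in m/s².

r = n²a₀/Z = 2.646 × 10⁻¹⁰ m, v = Zαc/n = 2.188 × 10⁶ m/s
a = v²/r = (2.188 × 10⁶)² / 2.646 × 10⁻¹⁰ = 1.810 × 10²² m/s²

1.810 × 10²² m/s²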